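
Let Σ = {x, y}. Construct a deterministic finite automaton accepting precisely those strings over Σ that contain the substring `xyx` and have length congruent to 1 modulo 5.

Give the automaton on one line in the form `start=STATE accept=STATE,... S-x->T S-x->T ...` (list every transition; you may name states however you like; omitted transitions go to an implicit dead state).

start=s0 accept=s18 s0-x->s1 s0-y->s2 s1-x->s3 s1-y->s4 s2-x->s3 s2-y->s5 s3-x->s6 s3-y->s7 s4-x->s8 s4-y->s9 s5-x->s6 s5-y->s9 s6-x->s10 s6-y->s11 s7-x->s12 s7-y->s13 s8-x->s12 s8-y->s12 s9-x->s10 s9-y->s13 s10-x->s14 s10-y->s15 s11-x->s16 s11-y->s0 s12-x->s16 s12-y->s16 s13-x->s14 s13-y->s0 s14-x->s1 s14-y->s17 s15-x->s18 s15-y->s2 s16-x->s18 s16-y->s18 s17-x->s19 s17-y->s5 s18-x->s19 s18-y->s19 s19-x->s8 s19-y->s8

Build one automaton per condition and run them in lockstep. One (4 states) tracks whether and how much of `xyx` has been seen; the other (5 states) tracks the input length modulo 5. Each combined state is a pair, one component from each; accept when both components accept.
          x    y  
>  s0     s1   s2 
   s1     s3   s4 
   s2     s3   s5 
   s3     s6   s7 
   s4     s8   s9 
   s5     s6   s9 
   s6    s10  s11 
   s7    s12  s13 
   s8    s12  s12 
   s9    s10  s13 
   s10   s14  s15 
   s11   s16   s0 
   s12   s16  s16 
   s13   s14   s0 
   s14    s1  s17 
   s15   s18   s2 
   s16   s18  s18 
   s17   s19   s5 
 * s18   s19  s19 
   s19    s8   s8 
(> = start, * = accepting)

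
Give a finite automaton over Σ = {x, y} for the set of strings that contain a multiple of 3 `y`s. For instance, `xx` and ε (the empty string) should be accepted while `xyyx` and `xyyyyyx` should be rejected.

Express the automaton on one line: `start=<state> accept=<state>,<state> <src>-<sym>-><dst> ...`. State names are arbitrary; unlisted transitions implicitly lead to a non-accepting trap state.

start=q0 accept=q0 q0-x->q0 q0-y->q1 q1-x->q1 q1-y->q2 q2-x->q2 q2-y->q0

The only thing that matters is how many `y`s have appeared, reduced mod 3. Use one state per residue: q0 for 0, …, q2 for 2. Reading `y` moves to the next residue; anything else stays put. q0 is accepting.
        x   y  
>* q0   q0  q1 
   q1   q1  q2 
   q2   q2  q0 
(> = start, * = accepting)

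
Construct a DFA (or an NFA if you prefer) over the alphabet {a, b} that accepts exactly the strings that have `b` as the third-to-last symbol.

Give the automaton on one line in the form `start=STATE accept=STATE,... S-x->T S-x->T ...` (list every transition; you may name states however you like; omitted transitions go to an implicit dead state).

Because acceptance depends on a position counted from the end, the machine has to buffer the most recent 3 symbols. Make each state the string of the last up-to-3 symbols read; on input `x` shift the window left and append `x`. Accept when the buffered window has length 3 and begins with `b`.
          a    b  
>  S0     S1   S2 
   S1     S3   S4 
   S2     S5   S6 
   S3     S7   S8 
   S4     S9  S10 
   S5    S11  S12 
   S6    S13  S14 
   S7     S7   S8 
   S8     S9  S10 
   S9    S11  S12 
   S10   S13  S14 
 * S11    S7   S8 
 * S12    S9  S10 
 * S13   S11  S12 
 * S14   S13  S14 
(> = start, * = accepting)

start=S0 accept=S11,S12,S13,S14 S0-a->S1 S0-b->S2 S1-a->S3 S1-b->S4 S2-a->S5 S2-b->S6 S3-a->S7 S3-b->S8 S4-a->S9 S4-b->S10 S5-a->S11 S5-b->S12 S6-a->S13 S6-b->S14 S7-a->S7 S7-b->S8 S8-a->S9 S8-b->S10 S9-a->S11 S9-b->S12 S10-a->S13 S10-b->S14 S11-a->S7 S11-b->S8 S12-a->S9 S12-b->S10 S13-a->S11 S13-b->S12 S14-a->S13 S14-b->S14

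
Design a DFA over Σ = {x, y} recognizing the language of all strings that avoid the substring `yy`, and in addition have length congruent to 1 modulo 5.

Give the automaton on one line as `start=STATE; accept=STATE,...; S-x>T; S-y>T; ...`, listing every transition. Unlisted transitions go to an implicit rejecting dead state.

Handle the two conditions separately and then intersect. The first has 3 states tracking partial matches of the forbidden pattern `yy`; the second has 5 states tracking the input length modulo 5. A product state is a pair (one from each), accepting exactly when both do. After merging equivalent states the machine shrinks.
With 11 states:
          x    y  
>  s0     s1   s2 
 * s1     s3   s4 
 * s2     s3   s5 
   s3     s6   s7 
   s4     s6   s5 
   s5     s5   s5 
   s6     s8   s9 
   s7     s8   s5 
   s8     s0  s10 
   s9     s0   s5 
   s10    s1   s5 
(> = start, * = accepting)

start=s0; accept=s1,s2; s0-x>s1; s0-y>s2; s1-x>s3; s1-y>s4; s2-x>s3; s2-y>s5; s3-x>s6; s3-y>s7; s4-x>s6; s4-y>s5; s5-x>s5; s5-y>s5; s6-x>s8; s6-y>s9; s7-x>s8; s7-y>s5; s8-x>s0; s8-y>s10; s9-x>s0; s9-y>s5; s10-x>s1; s10-y>s5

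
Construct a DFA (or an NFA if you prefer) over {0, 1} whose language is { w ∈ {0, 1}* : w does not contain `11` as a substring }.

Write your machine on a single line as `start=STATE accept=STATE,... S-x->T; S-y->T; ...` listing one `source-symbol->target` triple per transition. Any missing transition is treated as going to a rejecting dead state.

start=q0; accept=q0,q1; q0-0->q0; q0-1->q1; q1-0->q0; q1-1->q2; q2-0->q2; q2-1->q2

Track partial matches of the forbidden pattern `11`. State q2 is a dead state reached once `11` has occurred; every other state accepts. q0 means no part of `11` is currently matched.
A 3-state machine:
        0   1  
>* q0   q0  q1 
 * q1   q0  q2 
   q2   q2  q2 
(> = start, * = accepting)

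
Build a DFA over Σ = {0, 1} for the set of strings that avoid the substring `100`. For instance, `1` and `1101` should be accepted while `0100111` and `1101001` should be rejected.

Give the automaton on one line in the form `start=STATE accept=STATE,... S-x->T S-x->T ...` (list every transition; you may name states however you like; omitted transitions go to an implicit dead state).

Track partial matches of the forbidden pattern `100`. State q3 is a dead state reached once `100` has occurred; every other state accepts. q0 means no part of `100` is currently matched.
        0   1  
>* q0   q0  q1 
 * q1   q2  q1 
 * q2   q3  q1 
   q3   q3  q3 
(> = start, * = accepting)

start=q0 accept=q0,q1,q2 q0-0->q0 q0-1->q1 q1-0->q2 q1-1->q1 q2-0->q3 q2-1->q1 q3-0->q3 q3-1->q3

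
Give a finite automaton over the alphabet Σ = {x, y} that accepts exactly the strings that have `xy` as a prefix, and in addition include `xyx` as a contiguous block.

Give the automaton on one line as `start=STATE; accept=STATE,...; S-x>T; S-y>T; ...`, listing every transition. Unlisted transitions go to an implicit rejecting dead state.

Run two small machines in parallel and take their product. The first has 4 states tracking whether the input so far still matches the prefix `xy`; the second has 4 states tracking whether and how much of `xyx` has been seen. A product state is a pair (one from each), accepting exactly when both do. Minimizing collapses redundant product states.
A 7-state machine:
        x   y  
>  s0   s1  s2 
   s1   s2  s3 
   s2   s2  s2 
   s3   s4  s5 
 * s4   s4  s4 
   s5   s6  s5 
   s6   s6  s3 
(> = start, * = accepting)

start=s0; accept=s4; s0-x>s1; s0-y>s2; s1-x>s2; s1-y>s3; s2-x>s2; s2-y>s2; s3-x>s4; s3-y>s5; s4-x>s4; s4-y>s4; s5-x>s6; s5-y>s5; s6-x>s6; s6-y>s3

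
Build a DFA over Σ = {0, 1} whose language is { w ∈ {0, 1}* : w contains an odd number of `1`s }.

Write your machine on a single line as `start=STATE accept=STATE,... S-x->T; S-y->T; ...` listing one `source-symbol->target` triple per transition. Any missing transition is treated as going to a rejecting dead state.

The only thing that matters is how many `1`s have appeared, reduced mod 2. Use one state per residue: A for 0, …, B for 1. Reading `1` moves to the next residue; anything else stays put. B is accepting.
A 2-state machine:
       0  1 
>  A   A  B 
 * B   B  A 
(> = start, * = accepting)

start=A; accept=B; A-0->A; A-1->B; B-0->B; B-1->A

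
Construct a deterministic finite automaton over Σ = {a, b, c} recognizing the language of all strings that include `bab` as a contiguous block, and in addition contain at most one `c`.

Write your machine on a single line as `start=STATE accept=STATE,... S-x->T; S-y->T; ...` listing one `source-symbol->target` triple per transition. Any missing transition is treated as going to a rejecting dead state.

start=s0; accept=s6,s9; s0-a->s0; s0-b->s1; s0-c->s2; s1-a->s3; s1-b->s1; s1-c->s2; s2-a->s2; s2-b->s4; s2-c->s5; s3-a->s0; s3-b->s6; s3-c->s2; s4-a->s7; s4-b->s4; s4-c->s5; s5-a->s5; s5-b->s8; s5-c->s5; s6-a->s6; s6-b->s6; s6-c->s9; s7-a->s2; s7-b->s9; s7-c->s5; s8-a->s10; s8-b->s8; s8-c->s5; s9-a->s9; s9-b->s9; s9-c->s11; s10-a->s5; s10-b->s11; s10-c->s5; s11-a->s11; s11-b->s11; s11-c->s11

Handle the two conditions separately and then intersect. The first has 4 states tracking whether and how much of `bab` has been seen; the second has 3 states tracking the count of `c`s, saturating at 2. A product state is a pair (one from each), accepting exactly when both do.
          a    b    c  
>  s0     s0   s1   s2 
   s1     s3   s1   s2 
   s2     s2   s4   s5 
   s3     s0   s6   s2 
   s4     s7   s4   s5 
   s5     s5   s8   s5 
 * s6     s6   s6   s9 
   s7     s2   s9   s5 
   s8    s10   s8   s5 
 * s9     s9   s9  s11 
   s10    s5  s11   s5 
   s11   s11  s11  s11 
(> = start, * = accepting)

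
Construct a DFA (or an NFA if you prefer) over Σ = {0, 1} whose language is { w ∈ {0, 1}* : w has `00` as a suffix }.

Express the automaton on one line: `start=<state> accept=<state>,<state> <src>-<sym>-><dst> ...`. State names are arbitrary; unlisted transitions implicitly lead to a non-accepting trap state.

start=s0 accept=s2 s0-0->s1 s0-1->s0 s1-0->s2 s1-1->s0 s2-0->s2 s2-1->s0

Remember how much of `00` the current input suffix matches. State s0 means no match yet; s1 means the last symbol is `0`; s2 means the last 2 symbols are `00`. Only s2 accepts. On a mismatch, fall back to the longest proper suffix that is still a prefix of `00`.
3 states suffice.
        0   1  
>  s0   s1  s0 
   s1   s2  s0 
 * s2   s2  s0 
(> = start, * = accepting)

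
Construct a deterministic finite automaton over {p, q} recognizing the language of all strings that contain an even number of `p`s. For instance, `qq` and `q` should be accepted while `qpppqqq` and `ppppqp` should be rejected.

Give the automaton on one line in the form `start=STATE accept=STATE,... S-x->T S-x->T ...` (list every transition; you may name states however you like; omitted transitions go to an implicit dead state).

start=s0 accept=s0 s0-p->s1 s0-q->s0 s1-p->s0 s1-q->s1

Keep the running count of `p`s modulo 2: each `p` advances along the cycle s0 → s1 → s0 while other symbols loop. Accept at s0.
2 states suffice.
        p   q  
>* s0   s1  s0 
   s1   s0  s1 
(> = start, * = accepting)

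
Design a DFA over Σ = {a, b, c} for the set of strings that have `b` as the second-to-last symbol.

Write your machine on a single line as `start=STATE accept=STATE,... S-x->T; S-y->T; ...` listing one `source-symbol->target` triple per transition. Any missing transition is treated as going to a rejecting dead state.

start=S0; accept=S7,S8,S9; S0-a->S1; S0-b->S2; S0-c->S3; S1-a->S4; S1-b->S5; S1-c->S6; S2-a->S7; S2-b->S8; S2-c->S9; S3-a->S10; S3-b->S11; S3-c->S12; S4-a->S4; S4-b->S5; S4-c->S6; S5-a->S7; S5-b->S8; S5-c->S9; S6-a->S10; S6-b->S11; S6-c->S12; S7-a->S4; S7-b->S5; S7-c->S6; S8-a->S7; S8-b->S8; S8-c->S9; S9-a->S10; S9-b->S11; S9-c->S12; S10-a->S4; S10-b->S5; S10-c->S6; S11-a->S7; S11-b->S8; S11-c->S9; S12-a->S10; S12-b->S11; S12-c->S12

Because acceptance depends on a position counted from the end, the machine has to buffer the most recent 2 symbols. Make each state the string of the last up-to-2 symbols read; on input `x` shift the window left and append `x`. Accept when the buffered window has length 2 and begins with `b`.
          a    b    c  
>  S0     S1   S2   S3 
   S1     S4   S5   S6 
   S2     S7   S8   S9 
   S3    S10  S11  S12 
   S4     S4   S5   S6 
   S5     S7   S8   S9 
   S6    S10  S11  S12 
 * S7     S4   S5   S6 
 * S8     S7   S8   S9 
 * S9    S10  S11  S12 
   S10    S4   S5   S6 
   S11    S7   S8   S9 
   S12   S10  S11  S12 
(> = start, * = accepting)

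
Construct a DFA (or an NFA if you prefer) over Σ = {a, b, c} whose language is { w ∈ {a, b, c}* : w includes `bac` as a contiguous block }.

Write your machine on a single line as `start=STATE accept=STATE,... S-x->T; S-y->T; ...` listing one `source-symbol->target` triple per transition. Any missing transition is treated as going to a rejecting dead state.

start=s0; accept=s3; s0-a->s0; s0-b->s1; s0-c->s0; s1-a->s2; s1-b->s1; s1-c->s0; s2-a->s0; s2-b->s1; s2-c->s3; s3-a->s3; s3-b->s3; s3-c->s3

Track how much of `bac` has been matched so far: state s0 is no progress, s3 is the absorbing accept state reached once `bac` has occurred. Intermediate states record partial matches; on a mismatch, fall back to the longest reusable overlap.
4 states suffice.
        a   b   c  
>  s0   s0  s1  s0 
   s1   s2  s1  s0 
   s2   s0  s1  s3 
 * s3   s3  s3  s3 
(> = start, * = accepting)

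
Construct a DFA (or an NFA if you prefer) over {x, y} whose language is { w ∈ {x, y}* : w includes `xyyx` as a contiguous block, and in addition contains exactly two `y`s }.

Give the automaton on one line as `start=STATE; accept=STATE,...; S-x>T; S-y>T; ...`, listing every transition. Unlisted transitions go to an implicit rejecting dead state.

start=S0; accept=S10; S0-x>S1; S0-y>S2; S1-x>S1; S1-y>S3; S2-x>S4; S2-y>S5; S3-x>S4; S3-y>S6; S4-x>S4; S4-y>S7; S5-x>S8; S5-y>S9; S6-x>S10; S6-y>S9; S7-x>S8; S7-y>S11; S8-x>S8; S8-y>S12; S9-x>S13; S9-y>S9; S10-x>S10; S10-y>S14; S11-x>S14; S11-y>S9; S12-x>S13; S12-y>S11; S13-x>S13; S13-y>S12; S14-x>S14; S14-y>S14

Run two small machines in parallel and take their product. One (5 states) tracks whether and how much of `xyyx` has been seen; the other (4 states) tracks the count of `y`s, saturating at 3. Each combined state is a pair, one component from each; accept when both components accept.
A 15-state machine:
          x    y  
>  S0     S1   S2 
   S1     S1   S3 
   S2     S4   S5 
   S3     S4   S6 
   S4     S4   S7 
   S5     S8   S9 
   S6    S10   S9 
   S7     S8  S11 
   S8     S8  S12 
   S9    S13   S9 
 * S10   S10  S14 
   S11   S14   S9 
   S12   S13  S11 
   S13   S13  S12 
   S14   S14  S14 
(> = start, * = accepting)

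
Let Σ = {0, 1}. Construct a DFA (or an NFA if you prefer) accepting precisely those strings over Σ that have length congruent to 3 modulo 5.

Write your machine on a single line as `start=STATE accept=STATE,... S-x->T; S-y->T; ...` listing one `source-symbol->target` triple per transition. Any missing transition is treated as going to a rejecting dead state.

start=q0; accept=q3; q0-0->q1; q0-1->q1; q1-0->q2; q1-1->q2; q2-0->q3; q2-1->q3; q3-0->q4; q3-1->q4; q4-0->q0; q4-1->q0

Only the length mod 5 matters, so use a 5-cycle: from any state, every input symbol moves to the next state, wrapping q4 back to q0. Mark q3 accepting.
With 5 states:
        0   1  
>  q0   q1  q1 
   q1   q2  q2 
   q2   q3  q3 
 * q3   q4  q4 
   q4   q0  q0 
(> = start, * = accepting)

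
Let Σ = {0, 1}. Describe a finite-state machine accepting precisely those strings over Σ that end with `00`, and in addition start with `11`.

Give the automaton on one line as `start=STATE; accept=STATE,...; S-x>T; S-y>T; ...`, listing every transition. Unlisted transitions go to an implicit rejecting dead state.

Handle the two conditions separately and then intersect. The first has 3 states tracking how much of the suffix `00` has currently been matched; the second has 4 states tracking whether the input so far still matches the prefix `11`. A product state is a pair (one from each), accepting exactly when both do. Minimizing collapses redundant product states.
With 6 states:
        0   1  
>  S0   S1  S2 
   S1   S1  S1 
   S2   S1  S3 
   S3   S4  S3 
   S4   S5  S3 
 * S5   S5  S3 
(> = start, * = accepting)

start=S0; accept=S5; S0-0>S1; S0-1>S2; S1-0>S1; S1-1>S1; S2-0>S1; S2-1>S3; S3-0>S4; S3-1>S3; S4-0>S5; S4-1>S3; S5-0>S5; S5-1>S3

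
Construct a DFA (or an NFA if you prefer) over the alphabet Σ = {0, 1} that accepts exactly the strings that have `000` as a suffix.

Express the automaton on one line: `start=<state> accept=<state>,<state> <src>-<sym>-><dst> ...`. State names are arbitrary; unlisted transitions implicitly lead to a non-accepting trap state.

Let each state record the length of the longest suffix of the input read so far that is also a prefix of `000`. s1 means the last symbol is `0`; s2 means the last 2 symbols are `00`; s3 means the last 3 symbols are `000`. Accept only at s3, where the string currently ends in `000`.
A 4-state machine:
        0   1  
>  s0   s1  s0 
   s1   s2  s0 
   s2   s3  s0 
 * s3   s3  s0 
(> = start, * = accepting)

start=s0 accept=s3 s0-0->s1 s0-1->s0 s1-0->s2 s1-1->s0 s2-0->s3 s2-1->s0 s3-0->s3 s3-1->s0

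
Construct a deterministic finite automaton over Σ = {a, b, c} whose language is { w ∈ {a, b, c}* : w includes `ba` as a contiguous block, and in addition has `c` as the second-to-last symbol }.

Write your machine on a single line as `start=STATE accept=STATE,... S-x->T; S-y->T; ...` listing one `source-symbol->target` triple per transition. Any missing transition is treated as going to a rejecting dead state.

start=q0; accept=q4,q5; q0-a->q0; q0-b->q1; q0-c->q0; q1-a->q2; q1-b->q1; q1-c->q0; q2-a->q2; q2-b->q2; q2-c->q3; q3-a->q4; q3-b->q4; q3-c->q5; q4-a->q2; q4-b->q2; q4-c->q3; q5-a->q4; q5-b->q4; q5-c->q5

Run two small machines in parallel and take their product. The first has 3 states tracking whether and how much of `ba` has been seen; the second has 13 states tracking the last 2 symbols read. A product state is a pair (one from each), accepting exactly when both do. Equivalent product states are then merged.
A 6-state machine:
        a   b   c  
>  q0   q0  q1  q0 
   q1   q2  q1  q0 
   q2   q2  q2  q3 
   q3   q4  q4  q5 
 * q4   q2  q2  q3 
 * q5   q4  q4  q5 
(> = start, * = accepting)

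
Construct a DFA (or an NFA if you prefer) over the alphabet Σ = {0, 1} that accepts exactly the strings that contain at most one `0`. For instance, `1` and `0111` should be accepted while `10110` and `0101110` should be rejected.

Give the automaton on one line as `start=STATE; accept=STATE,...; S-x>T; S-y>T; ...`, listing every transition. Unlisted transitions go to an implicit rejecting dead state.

start=q0; accept=q0,q1; q0-0>q1; q0-1>q0; q1-0>q2; q1-1>q1; q2-0>q2; q2-1>q2

Only the number of `0`s matters, and only up to 2. Make a chain q0 → q1 → q2 advanced by each `0` (with q2 absorbing); every other symbol self-loops. The accepting set is {q0, q1}.
With 3 states:
        0   1  
>* q0   q1  q0 
 * q1   q2  q1 
   q2   q2  q2 
(> = start, * = accepting)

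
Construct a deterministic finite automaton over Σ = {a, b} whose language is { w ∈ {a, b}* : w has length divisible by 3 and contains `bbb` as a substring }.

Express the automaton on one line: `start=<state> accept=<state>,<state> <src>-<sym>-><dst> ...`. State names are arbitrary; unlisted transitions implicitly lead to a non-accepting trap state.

start=q0 accept=q8 q0-a->q1 q0-b->q2 q1-a->q3 q1-b->q4 q2-a->q3 q2-b->q5 q3-a->q0 q3-b->q6 q4-a->q0 q4-b->q7 q5-a->q0 q5-b->q8 q6-a->q1 q6-b->q9 q7-a->q1 q7-b->q10 q8-a->q10 q8-b->q10 q9-a->q3 q9-b->q11 q10-a->q11 q10-b->q11 q11-a->q8 q11-b->q8

Run two small machines in parallel and take their product. One (3 states) tracks the input length modulo 3; the other (4 states) tracks whether and how much of `bbb` has been seen. Each combined state is a pair, one component from each; accept when both components accept.
          a    b  
>  q0     q1   q2 
   q1     q3   q4 
   q2     q3   q5 
   q3     q0   q6 
   q4     q0   q7 
   q5     q0   q8 
   q6     q1   q9 
   q7     q1  q10 
 * q8    q10  q10 
   q9     q3  q11 
   q10   q11  q11 
   q11    q8   q8 
(> = start, * = accepting)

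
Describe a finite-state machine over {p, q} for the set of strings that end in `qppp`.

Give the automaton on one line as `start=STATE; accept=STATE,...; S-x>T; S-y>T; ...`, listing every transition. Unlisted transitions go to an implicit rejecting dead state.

Remember how much of `qppp` the current input suffix matches. State s0 means no match yet; s1 means the last symbol is `q`; s2 means the last 2 symbols are `qp`; s3 means the last 3 symbols are `qpp`; s4 means the last 4 symbols are `qppp`. Only s4 accepts. On a mismatch, fall back to the longest proper suffix that is still a prefix of `qppp`.
        p   q  
>  s0   s0  s1 
   s1   s2  s1 
   s2   s3  s1 
   s3   s4  s1 
 * s4   s0  s1 
(> = start, * = accepting)

start=s0; accept=s4; s0-p>s0; s0-q>s1; s1-p>s2; s1-q>s1; s2-p>s3; s2-q>s1; s3-p>s4; s3-q>s1; s4-p>s0; s4-q>s1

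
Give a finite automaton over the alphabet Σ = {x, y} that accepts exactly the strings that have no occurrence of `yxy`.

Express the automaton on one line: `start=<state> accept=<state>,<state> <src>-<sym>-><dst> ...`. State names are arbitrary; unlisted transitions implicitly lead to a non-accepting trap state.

start=S0 accept=S0,S1,S2 S0-x->S0 S0-y->S1 S1-x->S2 S1-y->S1 S2-x->S0 S2-y->S3 S3-x->S3 S3-y->S3

Track partial matches of the forbidden pattern `yxy`. State S3 is a dead state reached once `yxy` has occurred; every other state accepts. S0 means no part of `yxy` is currently matched.
4 states suffice.
        x   y  
>* S0   S0  S1 
 * S1   S2  S1 
 * S2   S0  S3 
   S3   S3  S3 
(> = start, * = accepting)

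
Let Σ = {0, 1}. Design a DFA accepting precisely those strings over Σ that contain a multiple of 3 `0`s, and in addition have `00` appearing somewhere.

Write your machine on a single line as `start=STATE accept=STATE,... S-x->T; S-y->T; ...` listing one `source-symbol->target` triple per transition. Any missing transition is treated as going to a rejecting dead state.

Run two small machines in parallel and take their product. The first has 3 states tracking the count of `0`s modulo 3; the second has 3 states tracking whether and how much of `00` has been seen. A product state is a pair (one from each), accepting exactly when both do.
        0   1  
>  q0   q1  q0 
   q1   q2  q3 
   q2   q4  q2 
   q3   q5  q3 
 * q4   q6  q4 
   q5   q4  q7 
   q6   q2  q6 
   q7   q8  q7 
   q8   q6  q0 
(> = start, * = accepting)

start=q0; accept=q4; q0-0->q1; q0-1->q0; q1-0->q2; q1-1->q3; q2-0->q4; q2-1->q2; q3-0->q5; q3-1->q3; q4-0->q6; q4-1->q4; q5-0->q4; q5-1->q7; q6-0->q2; q6-1->q6; q7-0->q8; q7-1->q7; q8-0->q6; q8-1->q0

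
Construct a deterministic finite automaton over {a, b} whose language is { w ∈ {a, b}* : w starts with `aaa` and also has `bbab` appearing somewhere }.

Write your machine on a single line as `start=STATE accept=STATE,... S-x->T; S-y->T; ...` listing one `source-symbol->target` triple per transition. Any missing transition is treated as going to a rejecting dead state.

Build one automaton per condition and run them in lockstep. One (5 states) tracks whether the input so far still matches the prefix `aaa`; the other (5 states) tracks whether and how much of `bbab` has been seen. Each combined state is a pair, one component from each; accept when both components accept. Equivalent product states are then merged.
A 9-state machine:
        a   b  
>  q0   q1  q2 
   q1   q3  q2 
   q2   q2  q2 
   q3   q4  q2 
   q4   q4  q5 
   q5   q4  q6 
   q6   q7  q6 
   q7   q4  q8 
 * q8   q8  q8 
(> = start, * = accepting)

start=q0; accept=q8; q0-a->q1; q0-b->q2; q1-a->q3; q1-b->q2; q2-a->q2; q2-b->q2; q3-a->q4; q3-b->q2; q4-a->q4; q4-b->q5; q5-a->q4; q5-b->q6; q6-a->q7; q6-b->q6; q7-a->q4; q7-b->q8; q8-a->q8; q8-b->q8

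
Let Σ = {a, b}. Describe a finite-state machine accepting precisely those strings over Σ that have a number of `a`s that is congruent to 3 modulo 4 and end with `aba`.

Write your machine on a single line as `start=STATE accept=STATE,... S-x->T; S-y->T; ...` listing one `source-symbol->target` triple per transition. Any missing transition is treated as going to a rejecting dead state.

start=S0; accept=S5; S0-a->S1; S0-b->S0; S1-a->S2; S1-b->S1; S2-a->S3; S2-b->S4; S3-a->S0; S3-b->S3; S4-a->S5; S4-b->S6; S5-a->S0; S5-b->S3; S6-a->S3; S6-b->S6

Build one automaton per condition and run them in lockstep. One (4 states) tracks the count of `a`s modulo 4; the other (4 states) tracks how much of the suffix `aba` has currently been matched. Each combined state is a pair, one component from each; accept when both components accept. Minimizing collapses redundant product states.
With 7 states:
        a   b  
>  S0   S1  S0 
   S1   S2  S1 
   S2   S3  S4 
   S3   S0  S3 
   S4   S5  S6 
 * S5   S0  S3 
   S6   S3  S6 
(> = start, * = accepting)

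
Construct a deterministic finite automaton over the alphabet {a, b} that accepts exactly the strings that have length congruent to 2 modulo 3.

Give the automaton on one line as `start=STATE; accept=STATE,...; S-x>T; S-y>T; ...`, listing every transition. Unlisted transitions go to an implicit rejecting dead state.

start=q0; accept=q2; q0-a>q1; q0-b>q1; q1-a>q2; q1-b>q2; q2-a>q0; q2-b>q0

Only the length mod 3 matters, so use a 3-cycle: from any state, every input symbol moves to the next state, wrapping q2 back to q0. Mark q2 accepting.
A 3-state machine:
        a   b  
>  q0   q1  q1 
   q1   q2  q2 
 * q2   q0  q0 
(> = start, * = accepting)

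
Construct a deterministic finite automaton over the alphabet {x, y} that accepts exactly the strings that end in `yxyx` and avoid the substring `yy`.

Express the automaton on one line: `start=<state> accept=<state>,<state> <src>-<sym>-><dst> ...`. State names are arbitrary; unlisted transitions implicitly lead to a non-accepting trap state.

start=A accept=F A-x->A A-y->B B-x->C B-y->D C-x->A C-y->E D-x->D D-y->D E-x->F E-y->D F-x->A F-y->E

Handle the two conditions separately and then intersect. One (5 states) tracks how much of the suffix `yxyx` has currently been matched; the other (3 states) tracks partial matches of the forbidden pattern `yy`. Each combined state is a pair, one component from each; accept when both components accept. Equivalent product states are then merged.
6 states suffice.
       x  y 
>  A   A  B 
   B   C  D 
   C   A  E 
   D   D  D 
   E   F  D 
 * F   A  E 
(> = start, * = accepting)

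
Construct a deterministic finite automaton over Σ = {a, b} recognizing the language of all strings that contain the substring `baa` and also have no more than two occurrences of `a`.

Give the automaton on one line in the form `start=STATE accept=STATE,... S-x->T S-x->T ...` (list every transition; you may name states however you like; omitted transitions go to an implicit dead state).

Build one automaton per condition and run them in lockstep. The first has 4 states tracking whether and how much of `baa` has been seen; the second has 4 states tracking the count of `a`s, saturating at 3. A product state is a pair (one from each), accepting exactly when both do.
A 13-state machine:
          a    b  
>  q0     q1   q2 
   q1     q3   q4 
   q2     q5   q2 
   q3     q6   q7 
   q4     q8   q4 
   q5     q9   q4 
   q6     q6  q10 
   q7    q11   q7 
   q8    q12   q7 
 * q9    q12   q9 
   q10   q11  q10 
   q11   q12  q10 
   q12   q12  q12 
(> = start, * = accepting)

start=q0 accept=q9 q0-a->q1 q0-b->q2 q1-a->q3 q1-b->q4 q2-a->q5 q2-b->q2 q3-a->q6 q3-b->q7 q4-a->q8 q4-b->q4 q5-a->q9 q5-b->q4 q6-a->q6 q6-b->q10 q7-a->q11 q7-b->q7 q8-a->q12 q8-b->q7 q9-a->q12 q9-b->q9 q10-a->q11 q10-b->q10 q11-a->q12 q11-b->q10 q12-a->q12 q12-b->q12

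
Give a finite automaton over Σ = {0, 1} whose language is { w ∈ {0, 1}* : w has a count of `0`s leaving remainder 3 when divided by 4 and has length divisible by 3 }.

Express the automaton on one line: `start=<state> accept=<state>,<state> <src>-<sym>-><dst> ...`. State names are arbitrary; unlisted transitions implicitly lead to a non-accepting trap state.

Run two small machines in parallel and take their product. The first has 4 states tracking the count of `0`s modulo 4; the second has 3 states tracking the input length modulo 3. A product state is a pair (one from each), accepting exactly when both do.
A 12-state machine:
          0    1  
>  q0     q1   q2 
   q1     q3   q4 
   q2     q4   q5 
   q3     q6   q7 
   q4     q7   q8 
   q5     q8   q0 
 * q6     q2   q9 
   q7     q9  q10 
   q8    q10   q1 
   q9     q5  q11 
   q10   q11   q3 
   q11    q0   q6 
(> = start, * = accepting)

start=q0 accept=q6 q0-0->q1 q0-1->q2 q1-0->q3 q1-1->q4 q2-0->q4 q2-1->q5 q3-0->q6 q3-1->q7 q4-0->q7 q4-1->q8 q5-0->q8 q5-1->q0 q6-0->q2 q6-1->q9 q7-0->q9 q7-1->q10 q8-0->q10 q8-1->q1 q9-0->q5 q9-1->q11 q10-0->q11 q10-1->q3 q11-0->q0 q11-1->q6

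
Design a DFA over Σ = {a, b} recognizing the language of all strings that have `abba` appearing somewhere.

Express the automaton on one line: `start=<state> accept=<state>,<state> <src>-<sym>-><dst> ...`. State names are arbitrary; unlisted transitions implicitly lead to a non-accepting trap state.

start=S0 accept=S4 S0-a->S1 S0-b->S0 S1-a->S1 S1-b->S2 S2-a->S1 S2-b->S3 S3-a->S4 S3-b->S0 S4-a->S4 S4-b->S4

States S0..S3 record the length of the longest prefix of `abba` that matches the current input suffix. Reaching S4 means `abba` has been seen, and we stay there forever. Accept from S4.
A 5-state machine:
        a   b  
>  S0   S1  S0 
   S1   S1  S2 
   S2   S1  S3 
   S3   S4  S0 
 * S4   S4  S4 
(> = start, * = accepting)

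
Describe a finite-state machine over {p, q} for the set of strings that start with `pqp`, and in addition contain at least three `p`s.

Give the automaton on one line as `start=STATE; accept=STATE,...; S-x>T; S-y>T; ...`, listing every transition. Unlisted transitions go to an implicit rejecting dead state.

Handle the two conditions separately and then intersect. One (5 states) tracks whether the input so far still matches the prefix `pqp`; the other (5 states) tracks the count of `p`s, saturating at 4. Each combined state is a pair, one component from each; accept when both components accept. After merging equivalent states the machine shrinks.
       p  q 
>  A   B  C 
   B   C  D 
   C   C  C 
   D   E  C 
   E   F  E 
 * F   F  F 
(> = start, * = accepting)

start=A; accept=F; A-p>B; A-q>C; B-p>C; B-q>D; C-p>C; C-q>C; D-p>E; D-q>C; E-p>F; E-q>E; F-p>F; F-q>F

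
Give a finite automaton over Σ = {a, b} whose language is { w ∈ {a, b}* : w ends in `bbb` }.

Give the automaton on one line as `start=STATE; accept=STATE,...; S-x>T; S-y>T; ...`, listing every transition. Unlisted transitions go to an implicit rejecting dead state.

Let each state record the length of the longest suffix of the input read so far that is also a prefix of `bbb`. q1 means the last symbol is `b`; q2 means the last 2 symbols are `bb`; q3 means the last 3 symbols are `bbb`. Accept only at q3, where the string currently ends in `bbb`.
With 4 states:
        a   b  
>  q0   q0  q1 
   q1   q0  q2 
   q2   q0  q3 
 * q3   q0  q3 
(> = start, * = accepting)

start=q0; accept=q3; q0-a>q0; q0-b>q1; q1-a>q0; q1-b>q2; q2-a>q0; q2-b>q3; q3-a>q0; q3-b>q3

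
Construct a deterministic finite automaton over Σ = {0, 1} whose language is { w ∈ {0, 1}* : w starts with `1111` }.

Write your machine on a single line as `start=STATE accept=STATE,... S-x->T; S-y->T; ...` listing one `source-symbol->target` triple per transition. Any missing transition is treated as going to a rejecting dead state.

start=q0; accept=q4; q0-0->q5; q0-1->q1; q1-0->q5; q1-1->q2; q2-0->q5; q2-1->q3; q3-0->q5; q3-1->q4; q4-0->q4; q4-1->q4; q5-0->q5; q5-1->q5

Check the first 4 symbols one by one: q0 through q3 record how many have matched `1111` so far; any wrong symbol goes to the dead state q5. After all 4 match we enter the accepting sink q4.
With 6 states:
        0   1  
>  q0   q5  q1 
   q1   q5  q2 
   q2   q5  q3 
   q3   q5  q4 
 * q4   q4  q4 
   q5   q5  q5 
(> = start, * = accepting)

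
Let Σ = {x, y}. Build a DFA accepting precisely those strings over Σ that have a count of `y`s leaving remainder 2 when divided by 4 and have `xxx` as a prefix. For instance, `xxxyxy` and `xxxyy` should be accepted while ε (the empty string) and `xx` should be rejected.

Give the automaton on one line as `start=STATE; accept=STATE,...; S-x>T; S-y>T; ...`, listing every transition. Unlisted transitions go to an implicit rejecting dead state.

Handle the two conditions separately and then intersect. The first has 4 states tracking the count of `y`s modulo 4; the second has 5 states tracking whether the input so far still matches the prefix `xxx`. A product state is a pair (one from each), accepting exactly when both do.
11 states suffice.
          x    y  
>  q0     q1   q2 
   q1     q3   q2 
   q2     q2   q4 
   q3     q5   q2 
   q4     q4   q6 
   q5     q5   q7 
   q6     q6   q8 
   q7     q7   q9 
   q8     q8   q2 
 * q9     q9  q10 
   q10   q10   q5 
(> = start, * = accepting)

start=q0; accept=q9; q0-x>q1; q0-y>q2; q1-x>q3; q1-y>q2; q2-x>q2; q2-y>q4; q3-x>q5; q3-y>q2; q4-x>q4; q4-y>q6; q5-x>q5; q5-y>q7; q6-x>q6; q6-y>q8; q7-x>q7; q7-y>q9; q8-x>q8; q8-y>q2; q9-x>q9; q9-y>q10; q10-x>q10; q10-y>q5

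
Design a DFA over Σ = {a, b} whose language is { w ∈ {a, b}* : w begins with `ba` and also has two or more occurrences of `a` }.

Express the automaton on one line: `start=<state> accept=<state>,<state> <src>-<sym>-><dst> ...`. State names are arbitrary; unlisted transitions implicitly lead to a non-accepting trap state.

Build one automaton per condition and run them in lockstep. One (4 states) tracks whether the input so far still matches the prefix `ba`; the other (4 states) tracks the count of `a`s, saturating at 3. Each combined state is a pair, one component from each; accept when both components accept. Equivalent product states are then merged.
        a   b  
>  s0   s1  s2 
   s1   s1  s1 
   s2   s3  s1 
   s3   s4  s3 
 * s4   s4  s4 
(> = start, * = accepting)

start=s0 accept=s4 s0-a->s1 s0-b->s2 s1-a->s1 s1-b->s1 s2-a->s3 s2-b->s1 s3-a->s4 s3-b->s3 s4-a->s4 s4-b->s4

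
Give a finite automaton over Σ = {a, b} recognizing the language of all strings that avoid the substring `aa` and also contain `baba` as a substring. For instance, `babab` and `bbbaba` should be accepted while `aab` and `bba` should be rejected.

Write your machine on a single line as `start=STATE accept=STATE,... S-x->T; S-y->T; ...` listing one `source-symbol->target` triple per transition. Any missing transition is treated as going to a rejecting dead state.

start=q0; accept=q6,q7; q0-a->q1; q0-b->q2; q1-a->q3; q1-b->q2; q2-a->q4; q2-b->q2; q3-a->q3; q3-b->q3; q4-a->q3; q4-b->q5; q5-a->q6; q5-b->q2; q6-a->q3; q6-b->q7; q7-a->q6; q7-b->q7

Handle the two conditions separately and then intersect. The first has 3 states tracking partial matches of the forbidden pattern `aa`; the second has 5 states tracking whether and how much of `baba` has been seen. A product state is a pair (one from each), accepting exactly when both do. Minimizing collapses redundant product states.
        a   b  
>  q0   q1  q2 
   q1   q3  q2 
   q2   q4  q2 
   q3   q3  q3 
   q4   q3  q5 
   q5   q6  q2 
 * q6   q3  q7 
 * q7   q6  q7 
(> = start, * = accepting)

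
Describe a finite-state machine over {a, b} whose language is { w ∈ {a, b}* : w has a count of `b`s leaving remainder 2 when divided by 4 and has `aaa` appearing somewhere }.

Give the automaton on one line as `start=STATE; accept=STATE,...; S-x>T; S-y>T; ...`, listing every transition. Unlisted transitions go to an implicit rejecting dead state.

start=q0; accept=q13; q0-a>q1; q0-b>q2; q1-a>q3; q1-b>q2; q2-a>q4; q2-b>q5; q3-a>q6; q3-b>q2; q4-a>q7; q4-b>q5; q5-a>q8; q5-b>q9; q6-a>q6; q6-b>q10; q7-a>q10; q7-b>q5; q8-a>q11; q8-b>q9; q9-a>q12; q9-b>q0; q10-a>q10; q10-b>q13; q11-a>q13; q11-b>q9; q12-a>q14; q12-b>q0; q13-a>q13; q13-b>q15; q14-a>q15; q14-b>q0; q15-a>q15; q15-b>q6

Handle the two conditions separately and then intersect. The first has 4 states tracking the count of `b`s modulo 4; the second has 4 states tracking whether and how much of `aaa` has been seen. A product state is a pair (one from each), accepting exactly when both do.
With 16 states:
          a    b  
>  q0     q1   q2 
   q1     q3   q2 
   q2     q4   q5 
   q3     q6   q2 
   q4     q7   q5 
   q5     q8   q9 
   q6     q6  q10 
   q7    q10   q5 
   q8    q11   q9 
   q9    q12   q0 
   q10   q10  q13 
   q11   q13   q9 
   q12   q14   q0 
 * q13   q13  q15 
   q14   q15   q0 
   q15   q15   q6 
(> = start, * = accepting)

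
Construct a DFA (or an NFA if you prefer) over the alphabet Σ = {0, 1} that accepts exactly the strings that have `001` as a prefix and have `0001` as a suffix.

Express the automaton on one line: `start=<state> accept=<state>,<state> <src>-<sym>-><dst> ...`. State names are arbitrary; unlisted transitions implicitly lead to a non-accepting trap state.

start=A accept=I A-0->B A-1->C B-0->D B-1->C C-0->C C-1->C D-0->C D-1->E E-0->F E-1->E F-0->G F-1->E G-0->H G-1->E H-0->H H-1->I I-0->F I-1->E

Handle the two conditions separately and then intersect. One (5 states) tracks whether the input so far still matches the prefix `001`; the other (5 states) tracks how much of the suffix `0001` has currently been matched. Each combined state is a pair, one component from each; accept when both components accept. After merging equivalent states the machine shrinks.
       0  1 
>  A   B  C 
   B   D  C 
   C   C  C 
   D   C  E 
   E   F  E 
   F   G  E 
   G   H  E 
   H   H  I 
 * I   F  E 
(> = start, * = accepting)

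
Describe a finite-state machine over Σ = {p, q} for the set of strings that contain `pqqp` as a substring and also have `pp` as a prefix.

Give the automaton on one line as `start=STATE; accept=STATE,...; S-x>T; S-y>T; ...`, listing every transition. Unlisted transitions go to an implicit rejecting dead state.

start=s0; accept=s6; s0-p>s1; s0-q>s2; s1-p>s3; s1-q>s2; s2-p>s2; s2-q>s2; s3-p>s3; s3-q>s4; s4-p>s3; s4-q>s5; s5-p>s6; s5-q>s7; s6-p>s6; s6-q>s6; s7-p>s3; s7-q>s7

Build one automaton per condition and run them in lockstep. One (5 states) tracks whether and how much of `pqqp` has been seen; the other (4 states) tracks whether the input so far still matches the prefix `pp`. Each combined state is a pair, one component from each; accept when both components accept. Equivalent product states are then merged.
An 8-state machine:
        p   q  
>  s0   s1  s2 
   s1   s3  s2 
   s2   s2  s2 
   s3   s3  s4 
   s4   s3  s5 
   s5   s6  s7 
 * s6   s6  s6 
   s7   s3  s7 
(> = start, * = accepting)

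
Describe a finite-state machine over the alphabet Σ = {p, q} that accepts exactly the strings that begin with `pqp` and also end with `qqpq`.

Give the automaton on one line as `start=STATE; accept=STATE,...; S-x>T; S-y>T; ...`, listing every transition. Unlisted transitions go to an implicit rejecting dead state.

Handle the two conditions separately and then intersect. The first has 5 states tracking whether the input so far still matches the prefix `pqp`; the second has 5 states tracking how much of the suffix `qqpq` has currently been matched. A product state is a pair (one from each), accepting exactly when both do. Minimizing collapses redundant product states.
With 9 states:
        p   q  
>  s0   s1  s2 
   s1   s2  s3 
   s2   s2  s2 
   s3   s4  s2 
   s4   s4  s5 
   s5   s4  s6 
   s6   s7  s6 
   s7   s4  s8 
 * s8   s4  s6 
(> = start, * = accepting)

start=s0; accept=s8; s0-p>s1; s0-q>s2; s1-p>s2; s1-q>s3; s2-p>s2; s2-q>s2; s3-p>s4; s3-q>s2; s4-p>s4; s4-q>s5; s5-p>s4; s5-q>s6; s6-p>s7; s6-q>s6; s7-p>s4; s7-q>s8; s8-p>s4; s8-q>s6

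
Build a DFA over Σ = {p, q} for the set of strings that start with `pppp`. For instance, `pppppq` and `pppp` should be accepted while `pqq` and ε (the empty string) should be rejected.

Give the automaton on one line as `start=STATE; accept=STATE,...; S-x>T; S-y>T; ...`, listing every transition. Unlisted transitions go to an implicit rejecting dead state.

Walk along `pppp` while the input agrees: from S0 take `p` to S1, and so on. Any deviation drops to the rejecting sink S5. Once S4 is reached the prefix is confirmed and every continuation is accepted.
A 6-state machine:
        p   q  
>  S0   S1  S5 
   S1   S2  S5 
   S2   S3  S5 
   S3   S4  S5 
 * S4   S4  S4 
   S5   S5  S5 
(> = start, * = accepting)

start=S0; accept=S4; S0-p>S1; S0-q>S5; S1-p>S2; S1-q>S5; S2-p>S3; S2-q>S5; S3-p>S4; S3-q>S5; S4-p>S4; S4-q>S4; S5-p>S5; S5-q>S5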